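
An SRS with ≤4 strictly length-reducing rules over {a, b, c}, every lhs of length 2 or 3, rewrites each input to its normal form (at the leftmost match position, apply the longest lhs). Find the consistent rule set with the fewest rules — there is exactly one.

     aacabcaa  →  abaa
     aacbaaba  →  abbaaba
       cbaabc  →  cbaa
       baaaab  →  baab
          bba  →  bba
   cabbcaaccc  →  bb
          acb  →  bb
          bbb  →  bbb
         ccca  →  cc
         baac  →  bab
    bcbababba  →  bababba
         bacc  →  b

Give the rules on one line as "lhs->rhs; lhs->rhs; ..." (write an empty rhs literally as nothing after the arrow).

aaa->aa; ac->b; bc->; ca->

  | aacabcaa => ababcaa => abaaa => abaa
  | aacbaaba => abbaaba
  | cbaabc => cbaa
  | baaaab => baaab => baab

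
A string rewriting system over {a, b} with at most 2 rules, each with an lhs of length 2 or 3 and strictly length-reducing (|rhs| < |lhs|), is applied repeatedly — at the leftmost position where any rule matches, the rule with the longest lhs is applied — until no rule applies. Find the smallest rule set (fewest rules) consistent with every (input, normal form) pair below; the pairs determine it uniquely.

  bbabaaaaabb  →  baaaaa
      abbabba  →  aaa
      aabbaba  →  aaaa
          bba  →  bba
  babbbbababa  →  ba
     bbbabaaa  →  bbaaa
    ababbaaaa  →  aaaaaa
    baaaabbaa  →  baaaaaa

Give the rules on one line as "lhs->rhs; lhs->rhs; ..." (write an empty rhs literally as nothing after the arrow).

  | bbabaaaaabb => baaaaabb => baaaaab => baaaaa
  | abbabba => ababba => aabba => aaba => aaa
  | aabbaba => aababa => aaaba => aaaa
  | bba

ab->a; bab->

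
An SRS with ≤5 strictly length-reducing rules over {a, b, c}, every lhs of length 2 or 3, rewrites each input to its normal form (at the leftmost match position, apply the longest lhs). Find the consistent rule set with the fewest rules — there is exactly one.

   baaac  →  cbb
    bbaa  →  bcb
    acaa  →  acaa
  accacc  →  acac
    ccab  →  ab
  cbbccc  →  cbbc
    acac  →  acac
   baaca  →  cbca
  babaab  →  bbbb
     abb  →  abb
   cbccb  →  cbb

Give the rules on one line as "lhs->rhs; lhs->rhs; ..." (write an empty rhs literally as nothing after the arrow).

  | baaac => cbac => cbb
  | bbaa => bcb
  | acaa
  | accacc => acacc => acac

acc->ac; baa->cb; bac->bb; cc->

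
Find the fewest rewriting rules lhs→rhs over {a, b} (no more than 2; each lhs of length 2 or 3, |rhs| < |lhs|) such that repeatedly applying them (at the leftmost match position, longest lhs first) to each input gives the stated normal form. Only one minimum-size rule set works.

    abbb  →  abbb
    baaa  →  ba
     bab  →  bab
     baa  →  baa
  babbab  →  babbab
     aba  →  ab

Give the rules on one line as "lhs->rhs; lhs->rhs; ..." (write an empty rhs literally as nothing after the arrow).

  | abbb
  | baaa => ba
  | bab
  | baa

aaa->a; aba->ab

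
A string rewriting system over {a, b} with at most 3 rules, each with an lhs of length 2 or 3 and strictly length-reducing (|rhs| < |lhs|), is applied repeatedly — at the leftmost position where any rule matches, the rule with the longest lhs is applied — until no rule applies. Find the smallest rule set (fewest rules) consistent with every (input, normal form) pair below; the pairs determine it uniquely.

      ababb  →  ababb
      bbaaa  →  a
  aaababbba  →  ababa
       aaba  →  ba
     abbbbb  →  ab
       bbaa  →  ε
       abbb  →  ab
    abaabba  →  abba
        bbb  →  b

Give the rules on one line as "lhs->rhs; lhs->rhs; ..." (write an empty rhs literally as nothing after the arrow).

aa->; baa->aa; bbb->b

  | ababb
  | bbaaa => baaa => aaa => a
  | aaababbba => ababbba => ababa
  | aaba => ba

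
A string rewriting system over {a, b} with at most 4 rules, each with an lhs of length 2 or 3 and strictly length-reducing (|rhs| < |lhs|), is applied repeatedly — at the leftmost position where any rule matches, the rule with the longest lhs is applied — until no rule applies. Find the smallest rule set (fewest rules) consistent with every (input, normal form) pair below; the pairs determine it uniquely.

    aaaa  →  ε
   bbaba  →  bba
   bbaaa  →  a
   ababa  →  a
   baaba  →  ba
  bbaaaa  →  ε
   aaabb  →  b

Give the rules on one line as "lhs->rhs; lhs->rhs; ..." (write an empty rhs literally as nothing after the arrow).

aa->; ab->; baa->aa

  | aaaa => aa => ε
  | bbaba => bba
  | bbaaa => baaa => aaa => a
  | ababa => aba => a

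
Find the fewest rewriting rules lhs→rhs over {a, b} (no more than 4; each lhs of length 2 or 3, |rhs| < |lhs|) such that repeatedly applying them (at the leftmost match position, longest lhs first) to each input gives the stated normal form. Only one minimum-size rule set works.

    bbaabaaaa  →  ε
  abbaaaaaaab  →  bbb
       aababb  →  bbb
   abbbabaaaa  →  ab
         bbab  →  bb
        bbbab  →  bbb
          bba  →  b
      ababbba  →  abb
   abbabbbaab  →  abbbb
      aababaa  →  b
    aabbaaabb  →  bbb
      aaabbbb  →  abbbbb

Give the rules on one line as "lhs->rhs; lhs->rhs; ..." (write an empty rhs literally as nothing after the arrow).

aab->bb; ba->; baa->

  | bbaabaaaa => bbaaaa => baa => ε
  | abbaaaaaaab => abaaaaab => aaaab => aabb => bbb
  | aababb => bbabb => bbb
  | abbbabaaaa => abbbaaaa => abbaa => ab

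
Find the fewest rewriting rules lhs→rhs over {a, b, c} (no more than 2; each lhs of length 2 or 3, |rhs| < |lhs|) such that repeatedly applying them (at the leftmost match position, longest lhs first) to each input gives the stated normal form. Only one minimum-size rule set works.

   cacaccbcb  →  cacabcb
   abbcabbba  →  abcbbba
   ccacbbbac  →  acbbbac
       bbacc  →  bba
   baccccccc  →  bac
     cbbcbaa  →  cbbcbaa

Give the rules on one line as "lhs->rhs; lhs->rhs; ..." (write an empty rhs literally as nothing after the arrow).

  | cacaccbcb => cacabcb
  | abbcabbba => abcbbba
  | ccacbbbac => acbbbac
  | bbacc => bba

bca->c; cc->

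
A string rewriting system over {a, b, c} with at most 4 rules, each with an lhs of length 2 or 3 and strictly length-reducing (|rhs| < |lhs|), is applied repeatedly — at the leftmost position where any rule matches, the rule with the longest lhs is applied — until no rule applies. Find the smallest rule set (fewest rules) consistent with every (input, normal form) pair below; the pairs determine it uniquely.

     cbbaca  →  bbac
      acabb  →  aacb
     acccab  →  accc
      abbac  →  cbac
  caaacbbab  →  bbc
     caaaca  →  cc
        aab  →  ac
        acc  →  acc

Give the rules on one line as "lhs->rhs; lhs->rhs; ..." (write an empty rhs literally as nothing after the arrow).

ab->c; ca->c; cab->ac; cbb->bb

  | cbbaca => bbaca => bbac
  | acabb => aacb
  | acccab => accac => accc
  | abbac => cbac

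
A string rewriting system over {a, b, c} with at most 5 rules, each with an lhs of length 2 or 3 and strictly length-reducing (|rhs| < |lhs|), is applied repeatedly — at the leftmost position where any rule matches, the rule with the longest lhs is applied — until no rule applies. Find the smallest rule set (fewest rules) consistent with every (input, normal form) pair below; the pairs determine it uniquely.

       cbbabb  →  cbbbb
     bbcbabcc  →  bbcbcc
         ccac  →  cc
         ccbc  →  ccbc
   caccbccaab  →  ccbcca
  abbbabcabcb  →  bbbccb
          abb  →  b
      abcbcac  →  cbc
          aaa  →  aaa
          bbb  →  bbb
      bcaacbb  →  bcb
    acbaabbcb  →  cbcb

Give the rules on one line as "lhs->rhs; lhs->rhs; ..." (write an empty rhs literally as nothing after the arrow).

  | cbbabb => cbbbb
  | bbcbabcc => bbcbcc
  | ccac => cc
  | ccbc

ab->; ac->; baa->ca; bba->bb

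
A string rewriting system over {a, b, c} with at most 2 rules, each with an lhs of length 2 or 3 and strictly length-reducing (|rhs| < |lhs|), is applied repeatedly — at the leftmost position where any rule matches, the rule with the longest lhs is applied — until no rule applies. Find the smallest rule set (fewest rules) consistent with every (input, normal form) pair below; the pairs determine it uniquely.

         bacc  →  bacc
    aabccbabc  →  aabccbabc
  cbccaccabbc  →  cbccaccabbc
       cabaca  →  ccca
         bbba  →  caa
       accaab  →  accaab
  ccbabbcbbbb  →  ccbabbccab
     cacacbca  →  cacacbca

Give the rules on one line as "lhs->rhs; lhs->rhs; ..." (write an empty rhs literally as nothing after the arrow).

aba->c; bbb->ca

  | bacc
  | aabccbabc
  | cbccaccabbc
  | cabaca => ccca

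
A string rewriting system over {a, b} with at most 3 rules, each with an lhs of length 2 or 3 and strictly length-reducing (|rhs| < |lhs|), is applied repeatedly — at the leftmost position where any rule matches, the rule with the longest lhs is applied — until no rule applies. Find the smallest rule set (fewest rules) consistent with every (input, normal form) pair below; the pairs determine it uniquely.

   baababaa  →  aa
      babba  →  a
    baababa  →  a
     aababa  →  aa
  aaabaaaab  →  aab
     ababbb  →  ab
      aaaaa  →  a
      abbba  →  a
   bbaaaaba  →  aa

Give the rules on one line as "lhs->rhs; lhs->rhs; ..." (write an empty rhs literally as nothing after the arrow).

  | baababaa => ababaa => abaa => aa
  | babba => bba => a
  | baababa => ababa => aba => a
  | aababa => aaba => aa

aaa->a; ba->; bb->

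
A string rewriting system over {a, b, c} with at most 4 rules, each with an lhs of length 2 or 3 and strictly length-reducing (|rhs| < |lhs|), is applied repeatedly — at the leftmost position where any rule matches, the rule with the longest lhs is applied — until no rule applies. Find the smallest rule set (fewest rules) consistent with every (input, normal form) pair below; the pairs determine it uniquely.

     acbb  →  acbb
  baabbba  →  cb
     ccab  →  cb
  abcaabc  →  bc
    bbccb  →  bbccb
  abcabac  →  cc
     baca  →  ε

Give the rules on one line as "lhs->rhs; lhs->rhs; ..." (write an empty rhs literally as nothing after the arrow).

  | acbb
  | baabbba => abbba => cbba => cb
  | ccab => cb
  | abcaabc => ccaabc => cabc => bc

ab->c; ba->; ca->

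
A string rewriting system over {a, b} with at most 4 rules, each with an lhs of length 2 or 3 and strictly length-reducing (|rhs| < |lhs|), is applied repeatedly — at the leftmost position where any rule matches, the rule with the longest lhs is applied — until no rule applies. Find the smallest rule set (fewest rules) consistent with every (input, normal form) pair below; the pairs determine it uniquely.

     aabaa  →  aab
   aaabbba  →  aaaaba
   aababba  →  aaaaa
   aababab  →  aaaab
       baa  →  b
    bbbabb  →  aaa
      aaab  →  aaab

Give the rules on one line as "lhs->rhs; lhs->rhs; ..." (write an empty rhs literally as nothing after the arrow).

  | aabaa => aab
  | aaabbba => aaaaba
  | aababba => aaabba => aaaaa
  | aababab => aaabab => aaaab

baa->b; bab->ab; bb->a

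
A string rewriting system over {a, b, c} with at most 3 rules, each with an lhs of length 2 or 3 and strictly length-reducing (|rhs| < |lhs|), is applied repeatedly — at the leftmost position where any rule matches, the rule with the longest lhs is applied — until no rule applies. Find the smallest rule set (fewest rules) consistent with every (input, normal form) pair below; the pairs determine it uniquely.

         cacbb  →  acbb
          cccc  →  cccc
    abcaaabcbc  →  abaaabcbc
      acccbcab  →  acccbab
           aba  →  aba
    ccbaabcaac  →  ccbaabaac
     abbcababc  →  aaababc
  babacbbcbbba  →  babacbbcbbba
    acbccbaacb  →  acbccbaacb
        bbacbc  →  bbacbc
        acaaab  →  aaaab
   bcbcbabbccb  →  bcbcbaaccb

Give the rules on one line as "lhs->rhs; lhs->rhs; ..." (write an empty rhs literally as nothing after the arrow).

  | cacbb => acbb
  | cccc
  | abcaaabcbc => abaaabcbc
  | acccbcab => acccbab

abb->aa; ca->a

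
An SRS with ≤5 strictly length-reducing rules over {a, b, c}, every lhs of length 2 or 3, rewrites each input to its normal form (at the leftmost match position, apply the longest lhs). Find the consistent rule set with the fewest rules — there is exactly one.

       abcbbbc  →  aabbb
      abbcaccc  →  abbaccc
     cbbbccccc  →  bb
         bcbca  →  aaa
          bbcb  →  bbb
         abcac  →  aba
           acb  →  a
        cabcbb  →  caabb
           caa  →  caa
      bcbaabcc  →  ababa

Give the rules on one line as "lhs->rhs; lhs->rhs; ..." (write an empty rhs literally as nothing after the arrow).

  | abcbbbc => aabbbc => aabbb
  | abbcaccc => abbaccc
  | cbbbccccc => bbccccc => bbcccc => bbccc => bbcc => bbc => bb
  | bcbca => abca => aaa

aac->ba; bbc->bb; bc->a; cb->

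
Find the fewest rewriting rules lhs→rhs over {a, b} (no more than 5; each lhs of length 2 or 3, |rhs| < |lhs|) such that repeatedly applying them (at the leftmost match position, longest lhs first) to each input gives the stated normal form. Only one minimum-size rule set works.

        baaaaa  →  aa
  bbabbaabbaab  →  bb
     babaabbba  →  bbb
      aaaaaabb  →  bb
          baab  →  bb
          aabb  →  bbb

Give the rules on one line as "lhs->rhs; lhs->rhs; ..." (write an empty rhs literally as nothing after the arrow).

aaa->; aab->bb; ba->; baa->aa

  | baaaaa => aaaaa => aa
  | bbabbaabbaab => bbbaabbaab => bbaabbaab => baabbaab => aabbaab => bbbaab => bbaab => baab => aab => bb
  | babaabbba => baabbba => aabbba => bbbba => bbb
  | aaaaaabb => aaabb => bb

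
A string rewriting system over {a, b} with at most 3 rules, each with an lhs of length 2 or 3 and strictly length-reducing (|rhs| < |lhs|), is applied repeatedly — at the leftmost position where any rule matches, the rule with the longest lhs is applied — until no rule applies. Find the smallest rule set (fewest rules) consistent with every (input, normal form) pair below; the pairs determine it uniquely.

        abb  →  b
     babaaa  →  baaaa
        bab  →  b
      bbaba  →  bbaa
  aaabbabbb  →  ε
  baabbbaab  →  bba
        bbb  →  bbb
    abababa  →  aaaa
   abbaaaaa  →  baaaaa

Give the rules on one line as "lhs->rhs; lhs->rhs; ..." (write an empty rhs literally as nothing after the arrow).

  | abb => b
  | babaaa => baaaa
  | bab => b
  | bbaba => bbaa

ab->; aba->aa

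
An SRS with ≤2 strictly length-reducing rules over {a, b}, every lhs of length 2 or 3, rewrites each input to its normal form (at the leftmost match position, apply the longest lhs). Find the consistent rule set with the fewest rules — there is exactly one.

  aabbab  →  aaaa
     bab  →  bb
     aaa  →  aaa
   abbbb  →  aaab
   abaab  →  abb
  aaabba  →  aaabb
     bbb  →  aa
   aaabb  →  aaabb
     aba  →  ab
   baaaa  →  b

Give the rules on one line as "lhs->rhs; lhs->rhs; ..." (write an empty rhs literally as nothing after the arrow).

  | aabbab => aabbb => aaaa
  | bab => bb
  | aaa
  | abbbb => aaab

ba->b; bbb->aa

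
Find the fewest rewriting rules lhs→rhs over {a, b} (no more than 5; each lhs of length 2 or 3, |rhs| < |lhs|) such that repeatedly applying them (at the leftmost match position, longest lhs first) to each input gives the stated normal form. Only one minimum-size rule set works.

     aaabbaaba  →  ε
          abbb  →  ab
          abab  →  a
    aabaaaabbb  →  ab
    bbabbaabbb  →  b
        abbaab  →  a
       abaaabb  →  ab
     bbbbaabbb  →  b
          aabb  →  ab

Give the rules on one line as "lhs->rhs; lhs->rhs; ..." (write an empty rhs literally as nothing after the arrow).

aa->; aab->ab; bab->; bb->b

  | aaabbaaba => abbaaba => abaaba => ababa => aa => ε
  | abbb => abb => ab
  | abab => a
  | aabaaaabbb => abaaaabbb => abaabbb => ababbb => abb => ab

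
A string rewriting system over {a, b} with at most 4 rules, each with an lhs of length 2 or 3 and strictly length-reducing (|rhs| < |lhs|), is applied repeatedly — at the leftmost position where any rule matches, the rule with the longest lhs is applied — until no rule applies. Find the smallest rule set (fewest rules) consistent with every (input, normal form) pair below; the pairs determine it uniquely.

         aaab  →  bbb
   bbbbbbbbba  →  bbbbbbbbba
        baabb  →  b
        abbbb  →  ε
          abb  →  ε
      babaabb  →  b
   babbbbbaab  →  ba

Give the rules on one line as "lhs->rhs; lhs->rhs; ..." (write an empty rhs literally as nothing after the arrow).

  | aaab => bbb
  | bbbbbbbbba
  | baabb => bab => b
  | abbbb => abbb => abb => ab => ε

aaa->bb; aab->a; ab->; abb->ab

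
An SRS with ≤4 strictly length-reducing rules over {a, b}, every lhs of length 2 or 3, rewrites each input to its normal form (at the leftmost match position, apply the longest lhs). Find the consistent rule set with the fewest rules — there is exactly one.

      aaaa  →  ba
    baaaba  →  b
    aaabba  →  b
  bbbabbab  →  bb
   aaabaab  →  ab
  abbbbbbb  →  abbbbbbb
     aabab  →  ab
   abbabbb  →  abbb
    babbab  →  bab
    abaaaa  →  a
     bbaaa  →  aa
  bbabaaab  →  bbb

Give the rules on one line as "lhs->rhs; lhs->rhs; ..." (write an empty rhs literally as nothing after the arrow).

  | aaaa => ba
  | baaaba => bbba => b
  | aaabba => bbba => b
  | bbbabbab => bbbab => bb

aaa->b; aab->; bba->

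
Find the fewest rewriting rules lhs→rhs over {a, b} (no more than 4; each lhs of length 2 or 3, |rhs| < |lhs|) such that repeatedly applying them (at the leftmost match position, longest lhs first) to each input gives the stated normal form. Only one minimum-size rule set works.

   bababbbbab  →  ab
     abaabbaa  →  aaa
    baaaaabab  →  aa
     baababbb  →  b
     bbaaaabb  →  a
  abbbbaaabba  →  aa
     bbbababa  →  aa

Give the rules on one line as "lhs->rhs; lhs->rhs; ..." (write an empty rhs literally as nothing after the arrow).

  | bababbbbab => ababbbbab => aabbbbab => babbbab => abbbab => bbab => bab => ab
  | abaabbaa => aaabbaa => ababaa => aabaa => baaa => aaa
  | baaaaabab => aaaaabab => aaabaab => abaaab => aaaab => aaba => baa => aa
  | baababbb => aababbb => baabbb => aabbb => babb => abb => b

aab->ba; abb->b; ba->a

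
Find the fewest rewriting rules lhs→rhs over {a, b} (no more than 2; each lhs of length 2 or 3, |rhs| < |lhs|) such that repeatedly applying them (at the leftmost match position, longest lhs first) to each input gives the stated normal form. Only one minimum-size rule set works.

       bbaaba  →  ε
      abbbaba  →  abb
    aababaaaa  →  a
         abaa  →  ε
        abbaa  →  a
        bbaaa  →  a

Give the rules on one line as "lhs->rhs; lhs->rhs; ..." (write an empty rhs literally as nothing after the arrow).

  | bbaaba => baba => ba => ε
  | abbbaba => abbba => abb
  | aababaaaa => babaaaa => baaaa => aaa => a
  | abaa => aa => ε

aa->; ba->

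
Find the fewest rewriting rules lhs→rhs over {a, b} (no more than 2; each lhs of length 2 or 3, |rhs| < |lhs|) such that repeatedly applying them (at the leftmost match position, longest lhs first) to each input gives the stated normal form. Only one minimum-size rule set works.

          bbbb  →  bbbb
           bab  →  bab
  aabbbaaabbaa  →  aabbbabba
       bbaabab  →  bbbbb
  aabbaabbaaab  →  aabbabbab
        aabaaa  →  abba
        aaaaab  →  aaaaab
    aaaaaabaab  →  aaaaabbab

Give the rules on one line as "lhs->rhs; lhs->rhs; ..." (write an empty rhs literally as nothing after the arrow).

aba->bb; baa->ba

  | bbbb
  | bab
  | aabbbaaabbaa => aabbbaabbaa => aabbbabbaa => aabbbabba
  | bbaabab => bbabab => bbbbb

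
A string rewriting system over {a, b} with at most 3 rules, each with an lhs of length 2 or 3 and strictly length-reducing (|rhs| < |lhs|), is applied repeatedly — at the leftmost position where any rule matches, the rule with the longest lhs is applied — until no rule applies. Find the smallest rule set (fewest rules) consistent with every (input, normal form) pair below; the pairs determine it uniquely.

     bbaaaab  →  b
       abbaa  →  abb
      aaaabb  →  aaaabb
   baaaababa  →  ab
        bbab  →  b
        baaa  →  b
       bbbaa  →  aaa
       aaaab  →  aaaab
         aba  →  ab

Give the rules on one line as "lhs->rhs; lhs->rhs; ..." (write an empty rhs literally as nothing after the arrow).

  | bbaaaab => bbaaab => bbaab => bbab => b
  | abbaa => abba => abb
  | aaaabb
  | baaaababa => baaababa => baababa => bababa => aba => ab

ba->b; bab->; bbb->a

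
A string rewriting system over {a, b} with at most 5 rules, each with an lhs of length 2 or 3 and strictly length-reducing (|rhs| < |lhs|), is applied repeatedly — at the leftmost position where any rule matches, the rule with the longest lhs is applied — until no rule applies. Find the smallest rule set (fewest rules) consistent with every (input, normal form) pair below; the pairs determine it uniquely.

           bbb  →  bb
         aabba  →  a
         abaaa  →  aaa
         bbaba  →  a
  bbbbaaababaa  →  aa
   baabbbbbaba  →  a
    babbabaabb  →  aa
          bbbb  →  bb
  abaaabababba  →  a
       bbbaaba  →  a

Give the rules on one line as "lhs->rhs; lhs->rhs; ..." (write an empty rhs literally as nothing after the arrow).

ab->a; aba->ba; ba->a; bbb->bb

  | bbb => bb
  | aabba => aaba => aba => ba => a
  | abaaa => baaa => aaa
  | bbaba => baba => aba => ba => a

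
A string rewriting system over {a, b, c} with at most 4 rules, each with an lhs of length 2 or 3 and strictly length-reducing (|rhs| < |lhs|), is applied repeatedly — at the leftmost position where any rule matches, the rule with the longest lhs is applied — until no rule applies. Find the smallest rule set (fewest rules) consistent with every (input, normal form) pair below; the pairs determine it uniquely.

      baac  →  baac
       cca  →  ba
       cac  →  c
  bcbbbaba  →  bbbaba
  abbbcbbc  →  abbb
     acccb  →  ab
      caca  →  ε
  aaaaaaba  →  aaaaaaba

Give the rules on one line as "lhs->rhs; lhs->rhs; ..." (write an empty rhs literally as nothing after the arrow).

  | baac
  | cca => ba
  | cac => c
  | bcbbbaba => bbbaba

bc->; ca->; cc->b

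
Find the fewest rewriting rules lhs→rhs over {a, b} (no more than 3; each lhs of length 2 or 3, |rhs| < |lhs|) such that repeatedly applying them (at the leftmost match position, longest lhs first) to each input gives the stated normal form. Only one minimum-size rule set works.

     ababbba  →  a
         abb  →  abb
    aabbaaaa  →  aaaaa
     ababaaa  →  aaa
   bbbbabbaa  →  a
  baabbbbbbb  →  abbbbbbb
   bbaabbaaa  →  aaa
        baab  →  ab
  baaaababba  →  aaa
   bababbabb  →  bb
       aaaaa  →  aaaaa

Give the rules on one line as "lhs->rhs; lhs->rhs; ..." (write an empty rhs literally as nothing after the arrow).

  | ababbba => abbba => abba => aba => a
  | abb
  | aabbaaaa => aabaaaa => aaaaa
  | ababaaa => abaaa => aaa

ba->; bba->ba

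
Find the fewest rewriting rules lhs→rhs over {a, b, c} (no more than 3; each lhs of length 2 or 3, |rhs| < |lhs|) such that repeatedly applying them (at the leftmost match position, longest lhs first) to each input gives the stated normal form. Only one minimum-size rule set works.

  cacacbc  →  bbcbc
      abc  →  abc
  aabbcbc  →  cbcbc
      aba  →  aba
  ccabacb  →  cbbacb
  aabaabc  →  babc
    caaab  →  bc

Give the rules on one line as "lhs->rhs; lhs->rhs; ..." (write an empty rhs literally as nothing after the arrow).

  | cacacbc => bcacbc => bbcbc
  | abc
  | aabbcbc => cbcbc
  | aba

aab->c; ca->b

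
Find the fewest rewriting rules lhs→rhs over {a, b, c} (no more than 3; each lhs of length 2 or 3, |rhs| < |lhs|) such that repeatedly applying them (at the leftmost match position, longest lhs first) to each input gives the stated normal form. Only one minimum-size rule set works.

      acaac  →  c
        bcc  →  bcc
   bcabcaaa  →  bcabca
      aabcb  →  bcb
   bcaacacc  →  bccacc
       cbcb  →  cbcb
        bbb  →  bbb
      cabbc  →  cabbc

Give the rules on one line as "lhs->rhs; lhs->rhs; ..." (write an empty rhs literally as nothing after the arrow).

  | acaac => aac => c
  | bcc
  | bcabcaaa => bcabca
  | aabcb => bcb

aa->; aca->a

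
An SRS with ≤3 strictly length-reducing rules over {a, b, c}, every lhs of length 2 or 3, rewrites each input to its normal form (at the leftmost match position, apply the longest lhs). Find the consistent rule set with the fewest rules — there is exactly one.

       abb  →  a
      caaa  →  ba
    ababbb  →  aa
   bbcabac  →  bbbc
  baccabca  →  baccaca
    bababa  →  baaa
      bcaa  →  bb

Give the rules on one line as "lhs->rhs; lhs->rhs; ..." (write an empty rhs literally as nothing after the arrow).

ab->a; caa->b

  | abb => ab => a
  | caaa => ba
  | ababbb => aabbb => aabb => aab => aa
  | bbcabac => bbcaac => bbbc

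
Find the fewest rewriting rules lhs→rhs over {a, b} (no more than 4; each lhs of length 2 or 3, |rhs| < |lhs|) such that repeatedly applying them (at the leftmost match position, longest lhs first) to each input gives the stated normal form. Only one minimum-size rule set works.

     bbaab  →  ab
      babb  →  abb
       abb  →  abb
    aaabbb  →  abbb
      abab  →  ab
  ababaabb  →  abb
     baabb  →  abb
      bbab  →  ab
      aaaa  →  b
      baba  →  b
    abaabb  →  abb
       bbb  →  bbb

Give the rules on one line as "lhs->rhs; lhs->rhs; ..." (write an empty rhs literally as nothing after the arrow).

  | bbaab => baab => aab => ab
  | babb => abb
  | abb
  | aaabbb => babbb => abbb

aa->b; aab->ab; ba->a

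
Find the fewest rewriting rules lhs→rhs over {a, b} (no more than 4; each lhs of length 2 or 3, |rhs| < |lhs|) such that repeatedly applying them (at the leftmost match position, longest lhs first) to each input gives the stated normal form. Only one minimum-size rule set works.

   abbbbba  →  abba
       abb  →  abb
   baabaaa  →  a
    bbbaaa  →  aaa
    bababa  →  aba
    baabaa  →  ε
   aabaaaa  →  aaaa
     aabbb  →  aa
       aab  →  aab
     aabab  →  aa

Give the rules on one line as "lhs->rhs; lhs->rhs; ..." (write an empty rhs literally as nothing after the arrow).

baa->; bab->; bbb->

  | abbbbba => abba
  | abb
  | baabaaa => baaa => a
  | bbbaaa => aaa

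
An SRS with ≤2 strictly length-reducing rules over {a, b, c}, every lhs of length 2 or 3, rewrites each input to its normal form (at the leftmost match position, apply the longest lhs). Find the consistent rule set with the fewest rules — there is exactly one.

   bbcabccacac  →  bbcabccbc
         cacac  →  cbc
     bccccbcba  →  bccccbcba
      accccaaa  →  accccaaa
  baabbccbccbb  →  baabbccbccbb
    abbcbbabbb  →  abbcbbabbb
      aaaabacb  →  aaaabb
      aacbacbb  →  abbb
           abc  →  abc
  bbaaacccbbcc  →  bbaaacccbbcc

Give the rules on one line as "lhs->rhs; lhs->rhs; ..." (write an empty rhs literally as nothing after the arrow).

  | bbcabccacac => bbcabccbc
  | cacac => cbc
  | bccccbcba
  | accccaaa

aca->b; acb->b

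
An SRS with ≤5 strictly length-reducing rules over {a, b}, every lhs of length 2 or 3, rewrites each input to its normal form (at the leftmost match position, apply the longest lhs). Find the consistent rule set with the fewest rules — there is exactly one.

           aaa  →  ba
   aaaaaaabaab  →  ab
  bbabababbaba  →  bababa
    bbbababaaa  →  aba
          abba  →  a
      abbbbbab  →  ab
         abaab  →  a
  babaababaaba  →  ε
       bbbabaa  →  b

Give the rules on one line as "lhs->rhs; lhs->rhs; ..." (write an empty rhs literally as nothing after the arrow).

  | aaa => ba
  | aaaaaaabaab => baaaaabaab => bbaaabaab => aabaab => bbaab => ab
  | bbabababbaba => bababbaba => bababa
  | bbbababaaa => ababaaa => ababba => aba

aa->b; bb->a; bba->; bbb->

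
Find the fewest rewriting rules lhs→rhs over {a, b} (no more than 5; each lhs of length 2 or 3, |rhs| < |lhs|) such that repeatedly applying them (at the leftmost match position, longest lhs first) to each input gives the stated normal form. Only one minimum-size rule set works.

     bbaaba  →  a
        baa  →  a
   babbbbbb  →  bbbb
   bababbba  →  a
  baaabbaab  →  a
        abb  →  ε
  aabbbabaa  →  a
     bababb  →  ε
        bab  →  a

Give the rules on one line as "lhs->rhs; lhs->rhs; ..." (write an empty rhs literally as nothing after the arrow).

  | bbaaba => baaba => aaba => aba => aa => a
  | baa => aa => a
  | babbbbbb => abbbbbb => bbbb
  | bababbba => ababbba => aabbba => abbba => ba => a

aa->a; ab->a; abb->; ba->a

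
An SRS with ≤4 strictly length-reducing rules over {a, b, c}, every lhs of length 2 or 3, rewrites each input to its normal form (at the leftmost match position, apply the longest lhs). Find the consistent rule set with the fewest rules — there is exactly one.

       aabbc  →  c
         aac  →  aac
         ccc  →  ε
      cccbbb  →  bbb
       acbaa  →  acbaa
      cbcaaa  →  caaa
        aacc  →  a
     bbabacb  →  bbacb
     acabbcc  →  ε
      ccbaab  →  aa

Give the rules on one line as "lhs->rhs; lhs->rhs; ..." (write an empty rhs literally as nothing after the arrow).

  | aabbc => abc => c
  | aac
  | ccc => bc => ε
  | cccbbb => bcbbb => bbb

ab->; bc->; cc->b; ccb->a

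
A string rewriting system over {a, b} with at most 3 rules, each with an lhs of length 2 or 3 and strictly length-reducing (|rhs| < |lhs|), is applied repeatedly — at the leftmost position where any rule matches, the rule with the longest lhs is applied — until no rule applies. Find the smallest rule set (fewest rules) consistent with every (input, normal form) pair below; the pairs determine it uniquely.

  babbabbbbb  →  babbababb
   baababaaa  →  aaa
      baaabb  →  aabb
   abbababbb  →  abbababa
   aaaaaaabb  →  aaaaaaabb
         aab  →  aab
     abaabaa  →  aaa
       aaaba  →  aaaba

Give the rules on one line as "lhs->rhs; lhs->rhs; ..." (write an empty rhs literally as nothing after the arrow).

  | babbabbbbb => babbababb
  | baababaaa => ababaaa => abaaa => aaa
  | baaabb => aabb
  | abbababbb => abbababa

baa->a; bbb->ba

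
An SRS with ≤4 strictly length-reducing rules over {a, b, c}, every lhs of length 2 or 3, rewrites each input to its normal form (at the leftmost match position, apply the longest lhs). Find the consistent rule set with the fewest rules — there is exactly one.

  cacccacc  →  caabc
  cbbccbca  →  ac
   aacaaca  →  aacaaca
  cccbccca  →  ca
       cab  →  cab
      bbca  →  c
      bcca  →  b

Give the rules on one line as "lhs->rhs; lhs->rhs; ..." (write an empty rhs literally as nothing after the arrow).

  | cacccacc => cabcacc => caaccc => caabc
  | cbbccbca => accbca => abbca => abac => ac
  | aacaaca
  | cccbccca => bcbccca => bcbbca => baca => ca

ba->; bca->ac; cbb->a; cc->b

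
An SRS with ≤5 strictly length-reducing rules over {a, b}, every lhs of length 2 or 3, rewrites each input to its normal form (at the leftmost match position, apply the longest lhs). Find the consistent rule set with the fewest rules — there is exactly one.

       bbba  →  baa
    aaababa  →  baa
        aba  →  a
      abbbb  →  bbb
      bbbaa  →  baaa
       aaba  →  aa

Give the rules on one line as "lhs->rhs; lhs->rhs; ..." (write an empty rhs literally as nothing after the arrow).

aab->bb; ab->; bab->ba; bba->aa

  | bbba => baa
  | aaababa => abbaba => baba => baa
  | aba => a
  | abbbb => bbb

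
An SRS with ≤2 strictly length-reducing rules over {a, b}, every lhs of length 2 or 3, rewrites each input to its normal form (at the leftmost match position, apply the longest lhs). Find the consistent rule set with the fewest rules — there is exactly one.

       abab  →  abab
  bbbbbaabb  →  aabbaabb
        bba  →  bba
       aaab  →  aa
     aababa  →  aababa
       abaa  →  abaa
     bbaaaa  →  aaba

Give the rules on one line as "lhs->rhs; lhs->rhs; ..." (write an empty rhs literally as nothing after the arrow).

aaa->bb; bbb->aa

  | abab
  | bbbbbaabb => aabbaabb
  | bba
  | aaab => bbb => aa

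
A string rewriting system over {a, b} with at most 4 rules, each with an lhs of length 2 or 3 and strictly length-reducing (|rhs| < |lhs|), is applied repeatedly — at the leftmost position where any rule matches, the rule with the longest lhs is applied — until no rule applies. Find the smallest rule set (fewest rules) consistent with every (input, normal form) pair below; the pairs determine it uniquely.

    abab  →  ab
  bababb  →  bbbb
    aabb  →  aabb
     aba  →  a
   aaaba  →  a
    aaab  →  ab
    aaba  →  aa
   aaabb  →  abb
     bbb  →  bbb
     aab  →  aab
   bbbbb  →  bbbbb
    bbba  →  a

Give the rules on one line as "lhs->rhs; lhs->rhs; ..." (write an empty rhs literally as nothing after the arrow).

aaa->a; aba->a; ba->a; bab->bb

  | abab => ab
  | bababb => bbabb => bbbb
  | aabb
  | aba => a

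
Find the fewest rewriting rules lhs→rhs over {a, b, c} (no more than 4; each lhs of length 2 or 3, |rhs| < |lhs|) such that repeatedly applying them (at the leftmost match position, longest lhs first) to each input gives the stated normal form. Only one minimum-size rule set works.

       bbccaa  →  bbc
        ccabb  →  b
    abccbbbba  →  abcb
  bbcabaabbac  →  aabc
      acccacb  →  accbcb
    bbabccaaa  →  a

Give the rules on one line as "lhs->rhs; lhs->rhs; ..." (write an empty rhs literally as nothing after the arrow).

ba->; bbb->a; ca->b

  | bbccaa => bbcba => bbc
  | ccabb => cbbb => ca => b
  | abccbbbba => abccaba => abcbba => abcb
  | bbcabaabbac => bbbbaabbac => abaabbac => aabbac => aabc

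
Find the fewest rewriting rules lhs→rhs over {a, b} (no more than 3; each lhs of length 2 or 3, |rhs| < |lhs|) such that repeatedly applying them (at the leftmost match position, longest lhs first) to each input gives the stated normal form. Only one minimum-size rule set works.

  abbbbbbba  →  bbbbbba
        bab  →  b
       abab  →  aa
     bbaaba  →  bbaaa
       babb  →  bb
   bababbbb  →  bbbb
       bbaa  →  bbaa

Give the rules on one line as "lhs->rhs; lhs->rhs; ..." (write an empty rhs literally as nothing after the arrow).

ab->a; abb->b; bab->b

  | abbbbbbba => bbbbbba
  | bab => b
  | abab => aab => aa
  | bbaaba => bbaaa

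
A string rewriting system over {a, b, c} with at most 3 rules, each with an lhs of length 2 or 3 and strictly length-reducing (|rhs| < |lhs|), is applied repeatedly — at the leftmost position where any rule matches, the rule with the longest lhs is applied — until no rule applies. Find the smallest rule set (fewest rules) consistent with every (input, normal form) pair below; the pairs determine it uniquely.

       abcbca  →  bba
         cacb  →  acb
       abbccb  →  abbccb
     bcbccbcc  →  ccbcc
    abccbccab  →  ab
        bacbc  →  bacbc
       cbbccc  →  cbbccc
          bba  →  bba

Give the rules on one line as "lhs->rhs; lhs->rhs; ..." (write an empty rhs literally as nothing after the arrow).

  | abcbca => bbca => bba
  | cacb => acb
  | abbccb
  | bcbccbcc => ccbcc

abc->b; bcb->; ca->a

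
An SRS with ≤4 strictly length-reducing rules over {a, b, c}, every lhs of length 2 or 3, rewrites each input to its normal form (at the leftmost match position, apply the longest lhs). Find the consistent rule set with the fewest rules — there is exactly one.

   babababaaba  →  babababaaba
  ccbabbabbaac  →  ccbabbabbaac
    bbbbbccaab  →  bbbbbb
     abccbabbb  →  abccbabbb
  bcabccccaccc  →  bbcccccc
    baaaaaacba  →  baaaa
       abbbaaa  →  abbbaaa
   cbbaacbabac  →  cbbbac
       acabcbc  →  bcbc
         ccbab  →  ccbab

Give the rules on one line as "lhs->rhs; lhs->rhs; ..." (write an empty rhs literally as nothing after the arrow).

aca->; acb->c; ca->

  | babababaaba
  | ccbabbabbaac
  | bbbbbccaab => bbbbbcab => bbbbbb
  | abccbabbb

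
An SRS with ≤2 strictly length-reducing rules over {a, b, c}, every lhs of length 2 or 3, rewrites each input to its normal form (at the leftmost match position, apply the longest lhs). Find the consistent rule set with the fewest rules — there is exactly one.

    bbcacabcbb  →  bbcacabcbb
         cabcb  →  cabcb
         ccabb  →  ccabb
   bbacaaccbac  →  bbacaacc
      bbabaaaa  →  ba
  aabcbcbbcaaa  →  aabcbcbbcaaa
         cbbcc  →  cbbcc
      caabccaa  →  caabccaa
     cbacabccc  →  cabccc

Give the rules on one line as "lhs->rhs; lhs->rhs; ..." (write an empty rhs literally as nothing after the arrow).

baa->; cba->

  | bbcacabcbb
  | cabcb
  | ccabb
  | bbacaaccbac => bbacaacc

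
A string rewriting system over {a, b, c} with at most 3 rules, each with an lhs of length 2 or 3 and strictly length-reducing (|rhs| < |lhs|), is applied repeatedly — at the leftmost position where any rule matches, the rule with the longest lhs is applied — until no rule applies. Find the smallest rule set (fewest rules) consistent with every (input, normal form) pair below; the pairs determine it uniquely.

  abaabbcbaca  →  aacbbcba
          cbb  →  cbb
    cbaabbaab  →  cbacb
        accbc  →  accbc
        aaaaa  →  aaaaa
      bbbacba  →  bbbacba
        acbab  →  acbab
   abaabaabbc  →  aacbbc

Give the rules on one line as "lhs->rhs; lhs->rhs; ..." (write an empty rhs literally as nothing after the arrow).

  | abaabbcbaca => aacbbcbaca => aacbbcba
  | cbb
  | cbaabbaab => cacbbaab => cbbaab => cbacb
  | accbc

baa->ac; ca->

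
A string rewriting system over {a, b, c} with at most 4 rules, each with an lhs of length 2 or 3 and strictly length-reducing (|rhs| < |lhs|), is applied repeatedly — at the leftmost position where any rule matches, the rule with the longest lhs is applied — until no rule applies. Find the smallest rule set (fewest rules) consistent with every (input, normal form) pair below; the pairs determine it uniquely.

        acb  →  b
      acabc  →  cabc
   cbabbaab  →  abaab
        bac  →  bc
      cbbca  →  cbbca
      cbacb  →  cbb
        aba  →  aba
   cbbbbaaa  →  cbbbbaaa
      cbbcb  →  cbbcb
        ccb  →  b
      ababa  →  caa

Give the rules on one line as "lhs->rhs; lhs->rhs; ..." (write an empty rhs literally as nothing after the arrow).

  | acb => b
  | acabc => cabc
  | cbabbaab => ccabaab => abaab
  | bac => bc

ac->c; acb->b; bab->ca; cc->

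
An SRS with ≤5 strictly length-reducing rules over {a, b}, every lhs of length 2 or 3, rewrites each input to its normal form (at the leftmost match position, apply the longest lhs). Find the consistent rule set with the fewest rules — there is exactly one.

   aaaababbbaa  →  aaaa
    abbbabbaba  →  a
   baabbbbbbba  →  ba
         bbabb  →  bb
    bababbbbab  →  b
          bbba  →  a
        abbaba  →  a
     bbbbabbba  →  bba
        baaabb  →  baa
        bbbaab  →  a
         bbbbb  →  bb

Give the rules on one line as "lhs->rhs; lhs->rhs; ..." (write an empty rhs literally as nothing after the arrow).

ab->; abb->; bab->; bbb->

  | aaaababbbaa => aaaabbbaa => aaabaa => aaaa
  | abbbabbaba => babbaba => baba => a
  | baabbbbbbba => babbbbba => bbbba => ba
  | bbabb => bb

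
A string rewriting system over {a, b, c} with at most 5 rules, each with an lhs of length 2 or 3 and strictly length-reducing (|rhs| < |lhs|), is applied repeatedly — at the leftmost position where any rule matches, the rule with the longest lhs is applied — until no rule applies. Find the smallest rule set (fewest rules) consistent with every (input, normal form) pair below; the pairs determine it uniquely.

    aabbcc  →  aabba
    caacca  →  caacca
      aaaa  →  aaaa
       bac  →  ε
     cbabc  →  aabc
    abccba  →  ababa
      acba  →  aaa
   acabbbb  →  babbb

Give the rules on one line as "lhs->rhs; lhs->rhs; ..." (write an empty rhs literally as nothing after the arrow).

aca->bc; bac->; bcc->ba; cb->a

  | aabbcc => aabba
  | caacca
  | aaaa
  | bac => ε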